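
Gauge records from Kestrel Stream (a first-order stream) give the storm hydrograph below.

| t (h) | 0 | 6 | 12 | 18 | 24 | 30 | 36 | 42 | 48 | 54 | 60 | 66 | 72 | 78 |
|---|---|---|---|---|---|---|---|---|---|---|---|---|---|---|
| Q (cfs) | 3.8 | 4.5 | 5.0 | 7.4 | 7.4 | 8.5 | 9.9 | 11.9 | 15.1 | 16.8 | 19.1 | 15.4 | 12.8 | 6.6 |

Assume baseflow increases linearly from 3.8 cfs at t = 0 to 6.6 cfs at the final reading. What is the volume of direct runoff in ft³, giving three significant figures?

V ≈ 1.54 × 10^6 ft³

Direct-runoff ordinates (Q − Q_b): 0.00, 0.48, 0.77, 2.95, 2.74, 3.62, 4.81, 6.59, 9.58, 11.06, 13.15, 9.23, 6.42, 0.00 cfs.
ΣQ_DR = 71.40 cfs.
With Δt = 6 h = 21600 s, V = ΣQ_DR · Δt = 71.40 × 21600 = 1.54 × 10^6 ft³.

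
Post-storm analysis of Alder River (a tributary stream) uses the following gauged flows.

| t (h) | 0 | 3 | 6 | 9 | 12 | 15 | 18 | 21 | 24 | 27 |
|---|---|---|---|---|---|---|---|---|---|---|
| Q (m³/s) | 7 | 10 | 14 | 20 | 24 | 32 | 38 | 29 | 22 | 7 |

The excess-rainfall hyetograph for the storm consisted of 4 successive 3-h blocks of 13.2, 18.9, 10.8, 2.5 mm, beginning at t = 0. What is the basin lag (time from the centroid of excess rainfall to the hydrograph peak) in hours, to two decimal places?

t_L ≈ 13.33 h

Centroid of excess rainfall: t_c = Σ P_i·t̄_i / ΣP_i = 4.6718 h (block centres at 1.5, 4.5, 7.5, 10.5 h).
Hydrograph peak occurs at t = 18 h, so basin lag t_L = 18 − 4.6718 = 13.33 h.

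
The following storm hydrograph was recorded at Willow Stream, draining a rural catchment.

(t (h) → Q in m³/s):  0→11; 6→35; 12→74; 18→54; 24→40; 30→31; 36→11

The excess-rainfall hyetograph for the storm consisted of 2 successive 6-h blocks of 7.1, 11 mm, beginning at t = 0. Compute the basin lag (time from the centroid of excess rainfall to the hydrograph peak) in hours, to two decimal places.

t_L ≈ 5.35 h

Centroid of excess rainfall: t_c = Σ P_i·t̄_i / ΣP_i = 6.6464 h (block centres at 3, 9 h).
Hydrograph peak occurs at t = 12 h, so basin lag t_L = 12 − 6.6464 = 5.35 h.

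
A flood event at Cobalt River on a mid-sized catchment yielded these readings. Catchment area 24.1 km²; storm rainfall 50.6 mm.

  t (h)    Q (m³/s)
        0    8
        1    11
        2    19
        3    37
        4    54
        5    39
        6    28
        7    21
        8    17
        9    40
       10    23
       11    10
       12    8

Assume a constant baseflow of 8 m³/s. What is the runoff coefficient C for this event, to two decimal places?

ΣQ_DR = 211.0 m³/s; V = ΣQ_DR·Δt = 7.596 × 10^5 m³.
Runoff depth d = V / A = 31.52 mm.
C = d / P = 31.52 / 50.6 = 0.62.

C ≈ 0.62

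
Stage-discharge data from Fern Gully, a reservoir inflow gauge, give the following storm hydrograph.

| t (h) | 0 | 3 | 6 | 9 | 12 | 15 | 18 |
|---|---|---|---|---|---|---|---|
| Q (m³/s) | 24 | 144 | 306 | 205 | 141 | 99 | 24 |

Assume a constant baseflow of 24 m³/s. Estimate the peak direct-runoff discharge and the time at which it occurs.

Subtracting baseflow gives direct-runoff ordinates: 0.0, 120.0, 282.0, 181.0, 117.0, 75.0, 0.0 m³/s.
The maximum is 282.0 m³/s, occurring at the reading for t = 6 h.

Q_p = 282.0 m³/s at t = 6 h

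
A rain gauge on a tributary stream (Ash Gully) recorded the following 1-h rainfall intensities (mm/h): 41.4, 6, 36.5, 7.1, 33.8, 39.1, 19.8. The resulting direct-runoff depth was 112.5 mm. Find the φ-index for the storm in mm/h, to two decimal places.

Only the 5 blocks with intensity above φ contribute runoff: 41.4, 36.5, 33.8, 39.1, 19.8 mm/h.
Σ(I−φ)·Δt = d  ⇒  (41.4+36.5+33.8+39.1+19.8 − 5φ)·1 = 112.5
φ = (170.6 − 112.5/1) / 5 = 11.62 mm/h.

φ ≈ 11.62 mm/h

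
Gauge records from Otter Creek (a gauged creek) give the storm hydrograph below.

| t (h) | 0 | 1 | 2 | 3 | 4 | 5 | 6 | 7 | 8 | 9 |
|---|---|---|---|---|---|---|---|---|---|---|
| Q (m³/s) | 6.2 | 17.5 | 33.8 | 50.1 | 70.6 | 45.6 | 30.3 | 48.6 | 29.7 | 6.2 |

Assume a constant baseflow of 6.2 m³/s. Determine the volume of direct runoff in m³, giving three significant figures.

V ≈ 9.96 × 10^5 m³

Direct-runoff ordinates (Q − Q_b): 0.0, 11.3, 27.6, 43.9, 64.4, 39.4, 24.1, 42.4, 23.5, 0.0 m³/s.
ΣQ_DR = 276.6 m³/s.
With Δt = 1 h = 3600 s, V = ΣQ_DR · Δt = 276.6 × 3600 = 9.96 × 10^5 m³.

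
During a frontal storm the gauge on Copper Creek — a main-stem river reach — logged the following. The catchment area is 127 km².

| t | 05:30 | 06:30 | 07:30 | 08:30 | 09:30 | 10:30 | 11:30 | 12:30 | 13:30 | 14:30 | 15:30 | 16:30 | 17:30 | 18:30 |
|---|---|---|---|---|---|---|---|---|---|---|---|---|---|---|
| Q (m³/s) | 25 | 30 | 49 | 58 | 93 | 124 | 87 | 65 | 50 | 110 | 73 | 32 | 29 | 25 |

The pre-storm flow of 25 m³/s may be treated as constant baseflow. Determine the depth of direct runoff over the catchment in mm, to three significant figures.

Direct runoff: 0.0, 5.0, 24.0, 33.0, 68.0, 99.0, 62.0, 40.0, 25.0, 85.0, 48.0, 7.0, 4.0, 0.0 m³/s; ΣQ_DR = 500.0 m³/s.
V = ΣQ_DR · Δt = 500.0 × 3600 s = 1.800 × 10^6 m³.
Over A = 127 km², depth = V / A = 14.2 mm.

d ≈ 14.2 mm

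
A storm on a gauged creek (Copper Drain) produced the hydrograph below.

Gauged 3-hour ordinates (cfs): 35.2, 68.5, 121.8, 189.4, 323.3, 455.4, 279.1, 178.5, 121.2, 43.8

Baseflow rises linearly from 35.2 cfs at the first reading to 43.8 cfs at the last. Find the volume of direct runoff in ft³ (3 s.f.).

Direct-runoff ordinates (Q − Q_b): 0.00, 32.34, 84.69, 151.33, 284.28, 415.42, 238.17, 136.61, 78.36, 0.00 cfs.
ΣQ_DR = 1421 cfs.
With Δt = 3 h = 10800 s, V = ΣQ_DR · Δt = 1421 × 10800 = 1.53 × 10^7 ft³.

V ≈ 1.53 × 10^7 ft³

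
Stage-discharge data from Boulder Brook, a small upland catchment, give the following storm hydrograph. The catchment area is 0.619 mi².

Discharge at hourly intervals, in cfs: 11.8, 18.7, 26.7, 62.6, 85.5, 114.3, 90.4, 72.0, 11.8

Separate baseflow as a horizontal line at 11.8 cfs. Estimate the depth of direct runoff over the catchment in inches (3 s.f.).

d ≈ 0.970 in

Direct runoff: 0.0, 6.9, 14.9, 50.8, 73.7, 102.5, 78.6, 60.2, 0.0 cfs; ΣQ_DR = 387.6 cfs.
V = ΣQ_DR · Δt = 387.6 × 3600 s = 1.395 × 10^6 ft³.
Over A = 0.619 mi², depth = V / A = 0.970 in.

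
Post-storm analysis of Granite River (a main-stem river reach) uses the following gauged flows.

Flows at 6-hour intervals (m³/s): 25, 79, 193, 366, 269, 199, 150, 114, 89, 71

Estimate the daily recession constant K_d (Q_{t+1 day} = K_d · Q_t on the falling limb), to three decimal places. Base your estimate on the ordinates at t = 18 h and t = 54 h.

K_d ≈ 0.335

Between t = 18 h and t = 54 h the flow falls from 366 to 71 m³/s over 6×6 h = 36 h.
Per-interval ratio K = (71/366)^(1/6) = 0.7608; K_d = K^(24/6) = 0.335.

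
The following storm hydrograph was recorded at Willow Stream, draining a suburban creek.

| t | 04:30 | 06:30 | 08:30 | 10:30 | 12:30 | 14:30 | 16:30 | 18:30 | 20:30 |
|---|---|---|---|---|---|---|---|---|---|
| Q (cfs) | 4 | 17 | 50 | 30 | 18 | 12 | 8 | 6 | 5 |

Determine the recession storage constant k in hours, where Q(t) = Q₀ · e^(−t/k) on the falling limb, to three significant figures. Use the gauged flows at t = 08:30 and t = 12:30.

k ≈ 3.92 h

On the falling limb, Q drops from 50 to 18 cfs between t = 08:30 and t = 12:30 (Δt = 4 h).
k = −Δt / ln(Q₂/Q₁) = −4 / ln(18/50) = 3.92 h.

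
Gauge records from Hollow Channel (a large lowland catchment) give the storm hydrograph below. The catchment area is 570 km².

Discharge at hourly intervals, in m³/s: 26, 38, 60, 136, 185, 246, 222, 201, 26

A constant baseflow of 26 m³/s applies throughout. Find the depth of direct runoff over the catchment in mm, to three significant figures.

Direct runoff: 0.0, 12.0, 34.0, 110.0, 159.0, 220.0, 196.0, 175.0, 0.0 m³/s; ΣQ_DR = 906.0 m³/s.
V = ΣQ_DR · Δt = 906.0 × 3600 s = 3.262 × 10^6 m³.
Over A = 570 km², depth = V / A = 5.72 mm.

d ≈ 5.72 mm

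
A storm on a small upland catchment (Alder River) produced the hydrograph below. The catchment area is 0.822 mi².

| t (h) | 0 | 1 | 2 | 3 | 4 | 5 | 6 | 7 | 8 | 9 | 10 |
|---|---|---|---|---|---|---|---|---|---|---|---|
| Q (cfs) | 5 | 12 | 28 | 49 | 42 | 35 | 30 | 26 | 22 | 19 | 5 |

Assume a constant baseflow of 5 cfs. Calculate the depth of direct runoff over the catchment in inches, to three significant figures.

Direct runoff: 0.0, 7.0, 23.0, 44.0, 37.0, 30.0, 25.0, 21.0, 17.0, 14.0, 0.0 cfs; ΣQ_DR = 218.0 cfs.
V = ΣQ_DR · Δt = 218.0 × 3600 s = 7.848 × 10^5 ft³.
Over A = 0.822 mi², depth = V / A = 0.411 in.

d ≈ 0.411 in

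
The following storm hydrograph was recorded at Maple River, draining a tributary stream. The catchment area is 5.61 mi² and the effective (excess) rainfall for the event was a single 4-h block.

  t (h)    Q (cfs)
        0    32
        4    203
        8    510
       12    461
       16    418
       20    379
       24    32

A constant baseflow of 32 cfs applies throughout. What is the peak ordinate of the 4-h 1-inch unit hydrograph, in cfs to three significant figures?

Direct runoff: 0.0, 171.0, 478.0, 429.0, 386.0, 347.0, 0.0 cfs; ΣQ_DR = 1811 cfs, peak = 478.0 cfs.
Runoff depth d = ΣQ_DR·Δt / A = 1811 × 14400 / (5.61 mi²) = 2.001 in.
The 1-inch UH is the DRH scaled by (1 in)/d, so U_p = 478.0 × 1/2.001 = 239 cfs.

U_p ≈ 239 cfs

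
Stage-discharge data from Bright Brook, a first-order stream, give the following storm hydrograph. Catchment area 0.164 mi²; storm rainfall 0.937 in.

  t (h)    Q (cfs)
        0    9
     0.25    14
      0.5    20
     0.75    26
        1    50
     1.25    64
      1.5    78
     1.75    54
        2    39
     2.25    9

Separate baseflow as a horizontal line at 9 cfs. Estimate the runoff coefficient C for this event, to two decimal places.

C ≈ 0.69

ΣQ_DR = 273.0 cfs; V = ΣQ_DR·Δt = 2.457 × 10^5 ft³.
Runoff depth d = V / A = 0.6449 in.
C = d / P = 0.6449 / 0.937 = 0.69.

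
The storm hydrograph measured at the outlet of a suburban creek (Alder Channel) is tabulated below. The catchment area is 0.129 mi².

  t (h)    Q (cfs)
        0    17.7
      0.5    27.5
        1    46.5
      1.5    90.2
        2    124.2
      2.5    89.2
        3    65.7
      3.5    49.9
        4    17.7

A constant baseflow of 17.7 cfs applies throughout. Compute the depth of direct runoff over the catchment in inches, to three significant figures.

Direct runoff: 0.0, 9.8, 28.8, 72.5, 106.5, 71.5, 48.0, 32.2, 0.0 cfs; ΣQ_DR = 369.3 cfs.
V = ΣQ_DR · Δt = 369.3 × 1800 s = 6.647 × 10^5 ft³.
Over A = 0.129 mi², depth = V / A = 2.22 in.

d ≈ 2.22 in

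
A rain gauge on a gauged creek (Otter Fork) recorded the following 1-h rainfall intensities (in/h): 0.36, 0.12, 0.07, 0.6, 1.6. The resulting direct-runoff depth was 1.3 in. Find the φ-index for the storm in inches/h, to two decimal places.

Only the 2 blocks with intensity above φ contribute runoff: 0.6, 1.6 in/h.
Σ(I−φ)·Δt = d  ⇒  (0.6+1.6 − 2φ)·1 = 1.3
φ = (2.200 − 1.3/1) / 2 = 0.45 in/h.

φ ≈ 0.45 in/h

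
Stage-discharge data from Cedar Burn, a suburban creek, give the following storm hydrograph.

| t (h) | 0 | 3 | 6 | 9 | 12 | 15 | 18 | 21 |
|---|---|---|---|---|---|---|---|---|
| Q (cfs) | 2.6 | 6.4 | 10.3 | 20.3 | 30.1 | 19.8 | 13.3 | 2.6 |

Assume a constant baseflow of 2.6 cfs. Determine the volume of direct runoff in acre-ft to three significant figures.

Direct-runoff ordinates (Q − Q_b): 0.0, 3.8, 7.7, 17.7, 27.5, 17.2, 10.7, 0.0 cfs.
ΣQ_DR = 84.60 cfs.
With Δt = 3 h = 10800 s, V = ΣQ_DR · Δt = 84.60 × 10800 = 9.14 × 10^5 ft³ = 21.0 acre-ft.

V ≈ 21.0 acre-ft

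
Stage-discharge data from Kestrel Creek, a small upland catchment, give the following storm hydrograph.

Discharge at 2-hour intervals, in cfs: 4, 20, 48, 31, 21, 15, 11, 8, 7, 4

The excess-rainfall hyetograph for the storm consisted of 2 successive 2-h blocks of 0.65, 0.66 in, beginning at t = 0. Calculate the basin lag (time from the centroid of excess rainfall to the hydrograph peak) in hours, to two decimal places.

Centroid of excess rainfall: t_c = Σ P_i·t̄_i / ΣP_i = 2.0076 h (block centres at 1, 3 h).
Hydrograph peak occurs at t = 4 h, so basin lag t_L = 4 − 2.0076 = 1.99 h.

t_L ≈ 1.99 h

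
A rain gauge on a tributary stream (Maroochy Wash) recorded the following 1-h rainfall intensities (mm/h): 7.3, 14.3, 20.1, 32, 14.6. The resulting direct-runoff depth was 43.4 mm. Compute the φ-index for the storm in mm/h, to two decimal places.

Only the 4 blocks with intensity above φ contribute runoff: 14.3, 20.1, 32, 14.6 mm/h.
Σ(I−φ)·Δt = d  ⇒  (14.3+20.1+32+14.6 − 4φ)·1 = 43.4
φ = (81.00 − 43.4/1) / 4 = 9.40 mm/h.

φ ≈ 9.40 mm/h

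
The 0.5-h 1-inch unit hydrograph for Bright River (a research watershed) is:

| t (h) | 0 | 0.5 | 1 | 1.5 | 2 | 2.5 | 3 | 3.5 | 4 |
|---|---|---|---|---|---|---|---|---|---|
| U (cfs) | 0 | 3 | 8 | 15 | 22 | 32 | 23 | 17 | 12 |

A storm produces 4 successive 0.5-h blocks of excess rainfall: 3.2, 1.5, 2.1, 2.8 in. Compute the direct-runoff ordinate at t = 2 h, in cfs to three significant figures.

By discrete convolution, Q_j = Σ (P_i / 1 in) · U_{j−i}.
At t = 2 h (j=4): Q = (3.2/1)·22 + (1.5/1)·15 + (2.1/1)·8 + (2.8/1)·3 = 118 cfs.

Q ≈ 118 cfs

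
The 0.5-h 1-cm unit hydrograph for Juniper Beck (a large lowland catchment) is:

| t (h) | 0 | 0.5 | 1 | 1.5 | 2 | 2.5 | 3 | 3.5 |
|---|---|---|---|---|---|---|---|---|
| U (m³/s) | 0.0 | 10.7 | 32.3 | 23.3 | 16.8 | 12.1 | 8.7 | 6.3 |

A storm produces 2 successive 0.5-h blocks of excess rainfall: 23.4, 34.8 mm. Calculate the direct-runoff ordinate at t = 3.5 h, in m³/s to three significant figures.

Q ≈ 45.0 m³/s

By discrete convolution, Q_j = Σ (P_i / 10 mm) · U_{j−i}.
At t = 3.5 h (j=7): Q = (23.4/10)·6.3 + (34.8/10)·8.7 = 45.0 m³/s.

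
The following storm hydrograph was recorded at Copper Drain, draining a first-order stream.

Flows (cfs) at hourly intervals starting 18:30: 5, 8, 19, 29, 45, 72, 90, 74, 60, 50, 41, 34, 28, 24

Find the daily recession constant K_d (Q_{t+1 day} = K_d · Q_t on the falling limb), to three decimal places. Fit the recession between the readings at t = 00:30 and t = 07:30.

K_d ≈ 0.011

Between t = 00:30 and t = 07:30 the flow falls from 90 to 24 cfs over 7×1 h = 7 h.
Per-interval ratio K = (24/90)^(1/7) = 0.8279; K_d = K^(24/1) = 0.011.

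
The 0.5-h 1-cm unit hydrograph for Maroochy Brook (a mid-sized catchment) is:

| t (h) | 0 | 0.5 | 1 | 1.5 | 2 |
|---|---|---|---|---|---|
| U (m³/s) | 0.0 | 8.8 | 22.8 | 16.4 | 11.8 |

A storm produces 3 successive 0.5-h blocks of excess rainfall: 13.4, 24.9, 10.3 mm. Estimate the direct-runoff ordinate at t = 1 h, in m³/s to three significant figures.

Q ≈ 52.5 m³/s

By discrete convolution, Q_j = Σ (P_i / 10 mm) · U_{j−i}.
At t = 1 h (j=2): Q = (13.4/10)·22.8 + (24.9/10)·8.8 + (10.3/10)·0.0 = 52.5 m³/s.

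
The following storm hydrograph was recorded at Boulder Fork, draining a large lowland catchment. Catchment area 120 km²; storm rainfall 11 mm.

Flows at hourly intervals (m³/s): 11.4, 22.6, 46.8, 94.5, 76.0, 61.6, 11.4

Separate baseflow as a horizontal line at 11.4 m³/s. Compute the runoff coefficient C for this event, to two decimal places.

ΣQ_DR = 244.5 m³/s; V = ΣQ_DR·Δt = 8.802 × 10^5 m³.
Runoff depth d = V / A = 7.335 mm.
C = d / P = 7.335 / 11 = 0.67.

C ≈ 0.67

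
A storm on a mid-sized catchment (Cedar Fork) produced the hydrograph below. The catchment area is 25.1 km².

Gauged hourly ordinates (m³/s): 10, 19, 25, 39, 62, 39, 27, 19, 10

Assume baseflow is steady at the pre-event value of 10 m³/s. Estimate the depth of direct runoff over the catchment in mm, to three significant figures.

Direct runoff: 0.0, 9.0, 15.0, 29.0, 52.0, 29.0, 17.0, 9.0, 0.0 m³/s; ΣQ_DR = 160.0 m³/s.
V = ΣQ_DR · Δt = 160.0 × 3600 s = 5.760 × 10^5 m³.
Over A = 25.1 km², depth = V / A = 22.9 mm.

d ≈ 22.9 mm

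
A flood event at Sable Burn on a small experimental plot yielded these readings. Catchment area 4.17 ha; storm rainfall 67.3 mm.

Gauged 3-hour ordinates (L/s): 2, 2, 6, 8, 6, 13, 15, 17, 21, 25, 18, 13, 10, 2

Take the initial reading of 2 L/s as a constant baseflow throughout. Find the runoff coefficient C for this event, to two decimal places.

ΣQ_DR = 130.0 L/s; V = ΣQ_DR·Δt = 1.404 × 10^6 L.
Runoff depth d = V / A = 33.67 mm.
C = d / P = 33.67 / 67.3 = 0.50.

C ≈ 0.50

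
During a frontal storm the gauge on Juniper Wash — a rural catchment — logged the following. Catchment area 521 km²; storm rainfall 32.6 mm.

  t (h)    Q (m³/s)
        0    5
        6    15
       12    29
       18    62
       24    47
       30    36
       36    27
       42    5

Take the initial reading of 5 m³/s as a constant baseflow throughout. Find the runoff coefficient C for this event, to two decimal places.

ΣQ_DR = 186.0 m³/s; V = ΣQ_DR·Δt = 4.018 × 10^6 m³.
Runoff depth d = V / A = 7.711 mm.
C = d / P = 7.711 / 32.6 = 0.24.

C ≈ 0.24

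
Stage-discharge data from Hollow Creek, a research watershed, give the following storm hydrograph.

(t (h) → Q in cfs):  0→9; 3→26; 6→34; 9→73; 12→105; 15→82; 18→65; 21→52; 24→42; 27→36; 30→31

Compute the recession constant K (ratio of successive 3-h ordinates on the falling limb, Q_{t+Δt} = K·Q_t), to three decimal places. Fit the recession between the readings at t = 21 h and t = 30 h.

K ≈ 0.842

Using the recession-limb readings at t = 21 h and t = 30 h: Q falls from 52 to 31 cfs over 3 intervals.
K = (Q₂/Q₁)^(1/3) = (31/52)^(1/3) = 0.842.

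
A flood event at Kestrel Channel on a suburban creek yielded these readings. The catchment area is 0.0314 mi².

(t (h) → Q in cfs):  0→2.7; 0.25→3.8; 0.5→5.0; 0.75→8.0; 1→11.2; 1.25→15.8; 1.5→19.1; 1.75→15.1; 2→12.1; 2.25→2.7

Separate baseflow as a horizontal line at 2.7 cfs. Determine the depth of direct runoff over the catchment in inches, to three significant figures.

Direct runoff: 0.0, 1.1, 2.3, 5.3, 8.5, 13.1, 16.4, 12.4, 9.4, 0.0 cfs; ΣQ_DR = 68.50 cfs.
V = ΣQ_DR · Δt = 68.50 × 900 s = 61650 ft³.
Over A = 0.0314 mi², depth = V / A = 0.845 in.

d ≈ 0.845 in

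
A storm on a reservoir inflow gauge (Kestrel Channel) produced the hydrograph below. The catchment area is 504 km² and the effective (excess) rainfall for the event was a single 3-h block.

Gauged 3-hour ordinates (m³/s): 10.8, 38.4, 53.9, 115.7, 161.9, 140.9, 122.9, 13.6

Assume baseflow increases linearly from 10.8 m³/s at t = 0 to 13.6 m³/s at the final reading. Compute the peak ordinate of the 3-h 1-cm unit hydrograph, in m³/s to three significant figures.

U_p ≈ 124 m³/s

Direct runoff: 0.00, 27.20, 42.30, 103.70, 149.50, 128.10, 109.70, 0.00 m³/s; ΣQ_DR = 560.5 m³/s, peak = 149.50 m³/s.
Runoff depth d = ΣQ_DR·Δt / A = 560.5 × 10800 / (504 km²) = 12.01 mm.
The 1-cm UH is the DRH scaled by (10 mm)/d, so U_p = 149.50 × 10/12.01 = 124 m³/s.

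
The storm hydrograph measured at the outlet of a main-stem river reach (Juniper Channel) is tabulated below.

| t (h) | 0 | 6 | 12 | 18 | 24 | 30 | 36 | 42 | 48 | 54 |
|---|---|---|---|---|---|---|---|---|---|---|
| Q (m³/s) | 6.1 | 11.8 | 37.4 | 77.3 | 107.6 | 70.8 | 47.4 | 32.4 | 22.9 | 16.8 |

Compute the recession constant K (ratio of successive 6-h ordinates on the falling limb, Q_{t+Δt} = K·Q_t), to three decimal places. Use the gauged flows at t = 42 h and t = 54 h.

Using the recession-limb readings at t = 42 h and t = 54 h: Q falls from 32.4 to 16.8 m³/s over 2 intervals.
K = (Q₂/Q₁)^(1/2) = (16.8/32.4)^(1/2) = 0.720.

K ≈ 0.720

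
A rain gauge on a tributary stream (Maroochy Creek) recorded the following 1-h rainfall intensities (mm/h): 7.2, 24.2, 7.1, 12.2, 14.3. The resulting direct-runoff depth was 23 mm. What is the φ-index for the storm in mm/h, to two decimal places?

Only the 3 blocks with intensity above φ contribute runoff: 24.2, 12.2, 14.3 mm/h.
Σ(I−φ)·Δt = d  ⇒  (24.2+12.2+14.3 − 3φ)·1 = 23
φ = (50.70 − 23/1) / 3 = 9.23 mm/h.

φ ≈ 9.23 mm/h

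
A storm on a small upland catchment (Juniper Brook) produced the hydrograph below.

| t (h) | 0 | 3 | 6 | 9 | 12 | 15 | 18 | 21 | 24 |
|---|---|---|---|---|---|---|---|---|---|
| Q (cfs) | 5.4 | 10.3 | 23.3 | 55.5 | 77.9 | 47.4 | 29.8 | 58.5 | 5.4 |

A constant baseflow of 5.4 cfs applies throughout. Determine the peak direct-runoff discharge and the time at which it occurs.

Q_p = 72.5 cfs at t = 12 h

Subtracting baseflow gives direct-runoff ordinates: 0.0, 4.9, 17.9, 50.1, 72.5, 42.0, 24.4, 53.1, 0.0 cfs.
The maximum is 72.5 cfs, occurring at the reading for t = 12 h.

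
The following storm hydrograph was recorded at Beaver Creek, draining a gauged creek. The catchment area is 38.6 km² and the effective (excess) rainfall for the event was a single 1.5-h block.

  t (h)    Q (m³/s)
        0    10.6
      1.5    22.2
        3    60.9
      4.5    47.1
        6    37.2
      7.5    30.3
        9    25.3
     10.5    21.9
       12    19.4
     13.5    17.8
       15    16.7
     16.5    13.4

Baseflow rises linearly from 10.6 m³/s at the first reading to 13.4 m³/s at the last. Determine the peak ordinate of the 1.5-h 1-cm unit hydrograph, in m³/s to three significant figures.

U_p ≈ 19.9 m³/s

Direct runoff: 0.00, 11.35, 49.79, 35.74, 25.58, 18.43, 13.17, 9.52, 6.76, 4.91, 3.55, 0.00 m³/s; ΣQ_DR = 178.8 m³/s, peak = 49.79 m³/s.
Runoff depth d = ΣQ_DR·Δt / A = 178.8 × 5400 / (38.6 km²) = 25.01 mm.
The 1-cm UH is the DRH scaled by (10 mm)/d, so U_p = 49.79 × 10/25.01 = 19.9 m³/s.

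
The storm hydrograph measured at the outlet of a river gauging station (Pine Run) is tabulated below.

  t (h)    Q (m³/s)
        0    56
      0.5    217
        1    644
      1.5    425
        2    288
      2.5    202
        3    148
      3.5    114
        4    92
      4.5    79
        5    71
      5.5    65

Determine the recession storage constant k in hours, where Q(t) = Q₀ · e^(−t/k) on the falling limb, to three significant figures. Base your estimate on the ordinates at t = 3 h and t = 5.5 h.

On the falling limb, Q drops from 148 to 65 m³/s between t = 3 h and t = 5.5 h (Δt = 2.5 h).
k = −Δt / ln(Q₂/Q₁) = −2.5 / ln(65/148) = 3.04 h.

k ≈ 3.04 h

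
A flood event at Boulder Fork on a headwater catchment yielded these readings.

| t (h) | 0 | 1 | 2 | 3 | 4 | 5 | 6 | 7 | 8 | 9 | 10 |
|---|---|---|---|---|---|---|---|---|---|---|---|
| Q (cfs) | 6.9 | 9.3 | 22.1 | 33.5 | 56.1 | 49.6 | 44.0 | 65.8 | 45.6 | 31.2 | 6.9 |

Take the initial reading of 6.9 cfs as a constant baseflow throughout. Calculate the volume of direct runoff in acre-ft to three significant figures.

Direct-runoff ordinates (Q − Q_b): 0.0, 2.4, 15.2, 26.6, 49.2, 42.7, 37.1, 58.9, 38.7, 24.3, 0.0 cfs.
ΣQ_DR = 295.1 cfs.
With Δt = 1 h = 3600 s, V = ΣQ_DR · Δt = 295.1 × 3600 = 1.06 × 10^6 ft³ = 24.4 acre-ft.

V ≈ 24.4 acre-ft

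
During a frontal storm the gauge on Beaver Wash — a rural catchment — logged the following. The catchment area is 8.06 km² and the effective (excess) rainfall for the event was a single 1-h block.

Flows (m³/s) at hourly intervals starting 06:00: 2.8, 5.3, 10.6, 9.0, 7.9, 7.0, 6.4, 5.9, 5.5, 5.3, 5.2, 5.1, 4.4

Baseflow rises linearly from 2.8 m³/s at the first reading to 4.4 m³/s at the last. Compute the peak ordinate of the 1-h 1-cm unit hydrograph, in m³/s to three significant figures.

U_p ≈ 5.02 m³/s

Direct runoff: 0.00, 2.37, 7.53, 5.80, 4.57, 3.53, 2.80, 2.17, 1.63, 1.30, 1.07, 0.83, 0.00 m³/s; ΣQ_DR = 33.60 m³/s, peak = 7.53 m³/s.
Runoff depth d = ΣQ_DR·Δt / A = 33.60 × 3600 / (8.06 km²) = 15.01 mm.
The 1-cm UH is the DRH scaled by (10 mm)/d, so U_p = 7.53 × 10/15.01 = 5.02 m³/s.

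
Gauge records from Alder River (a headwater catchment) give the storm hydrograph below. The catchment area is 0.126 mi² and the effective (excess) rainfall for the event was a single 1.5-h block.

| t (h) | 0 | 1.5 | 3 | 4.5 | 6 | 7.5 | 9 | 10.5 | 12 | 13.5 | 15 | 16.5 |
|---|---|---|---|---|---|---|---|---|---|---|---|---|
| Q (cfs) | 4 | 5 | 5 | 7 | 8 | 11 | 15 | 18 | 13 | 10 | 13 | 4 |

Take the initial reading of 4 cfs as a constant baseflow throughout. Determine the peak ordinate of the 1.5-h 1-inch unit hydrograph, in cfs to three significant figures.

U_p ≈ 11.7 cfs

Direct runoff: 0.0, 1.0, 1.0, 3.0, 4.0, 7.0, 11.0, 14.0, 9.0, 6.0, 9.0, 0.0 cfs; ΣQ_DR = 65.00 cfs, peak = 14.0 cfs.
Runoff depth d = ΣQ_DR·Δt / A = 65.00 × 5400 / (0.126 mi²) = 1.199 in.
The 1-inch UH is the DRH scaled by (1 in)/d, so U_p = 14.0 × 1/1.199 = 11.7 cfs.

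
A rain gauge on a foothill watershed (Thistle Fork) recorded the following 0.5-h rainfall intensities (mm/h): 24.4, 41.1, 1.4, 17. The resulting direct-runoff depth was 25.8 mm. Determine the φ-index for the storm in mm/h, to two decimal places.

φ ≈ 10.30 mm/h

Only the 3 blocks with intensity above φ contribute runoff: 24.4, 41.1, 17 mm/h.
Σ(I−φ)·Δt = d  ⇒  (24.4+41.1+17 − 3φ)·0.5 = 25.8
φ = (82.50 − 25.8/0.5) / 3 = 10.30 mm/h.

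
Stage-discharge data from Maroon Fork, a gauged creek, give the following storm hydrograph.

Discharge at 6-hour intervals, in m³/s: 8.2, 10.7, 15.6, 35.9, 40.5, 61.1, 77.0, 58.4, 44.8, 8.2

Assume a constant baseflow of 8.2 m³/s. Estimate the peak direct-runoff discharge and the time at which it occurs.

Q_p = 68.8 m³/s at t = 36 h

Subtracting baseflow gives direct-runoff ordinates: 0.0, 2.5, 7.4, 27.7, 32.3, 52.9, 68.8, 50.2, 36.6, 0.0 m³/s.
The maximum is 68.8 m³/s, occurring at the reading for t = 36 h.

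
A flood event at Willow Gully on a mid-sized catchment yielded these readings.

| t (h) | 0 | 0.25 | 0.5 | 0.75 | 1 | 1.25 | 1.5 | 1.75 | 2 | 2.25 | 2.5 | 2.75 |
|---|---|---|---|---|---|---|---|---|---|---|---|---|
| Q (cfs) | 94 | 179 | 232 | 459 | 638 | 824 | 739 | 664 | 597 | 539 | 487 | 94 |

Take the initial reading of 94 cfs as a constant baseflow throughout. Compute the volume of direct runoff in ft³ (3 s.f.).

Direct-runoff ordinates (Q − Q_b): 0.0, 85.0, 138.0, 365.0, 544.0, 730.0, 645.0, 570.0, 503.0, 445.0, 393.0, 0.0 cfs.
ΣQ_DR = 4418 cfs.
With Δt = 0.25 h = 900 s, V = ΣQ_DR · Δt = 4418 × 900 = 3.98 × 10^6 ft³.

V ≈ 3.98 × 10^6 ft³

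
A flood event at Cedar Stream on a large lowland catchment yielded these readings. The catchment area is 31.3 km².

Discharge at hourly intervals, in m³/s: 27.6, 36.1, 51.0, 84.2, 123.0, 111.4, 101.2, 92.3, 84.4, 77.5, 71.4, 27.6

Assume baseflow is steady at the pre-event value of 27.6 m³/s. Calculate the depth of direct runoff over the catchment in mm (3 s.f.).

d ≈ 64.0 mm

Direct runoff: 0.0, 8.5, 23.4, 56.6, 95.4, 83.8, 73.6, 64.7, 56.8, 49.9, 43.8, 0.0 m³/s; ΣQ_DR = 556.5 m³/s.
V = ΣQ_DR · Δt = 556.5 × 3600 s = 2.003 × 10^6 m³.
Over A = 31.3 km², depth = V / A = 64.0 mm.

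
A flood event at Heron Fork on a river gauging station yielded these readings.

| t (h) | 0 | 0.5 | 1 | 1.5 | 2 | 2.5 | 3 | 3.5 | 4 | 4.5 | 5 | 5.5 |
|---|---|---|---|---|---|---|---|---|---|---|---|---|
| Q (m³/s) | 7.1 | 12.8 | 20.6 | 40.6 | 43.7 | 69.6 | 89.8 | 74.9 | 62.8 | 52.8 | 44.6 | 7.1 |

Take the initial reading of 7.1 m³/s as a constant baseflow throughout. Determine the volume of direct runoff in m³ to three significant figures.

Direct-runoff ordinates (Q − Q_b): 0.0, 5.7, 13.5, 33.5, 36.6, 62.5, 82.7, 67.8, 55.7, 45.7, 37.5, 0.0 m³/s.
ΣQ_DR = 441.2 m³/s.
With Δt = 0.5 h = 1800 s, V = ΣQ_DR · Δt = 441.2 × 1800 = 7.94 × 10^5 m³.

V ≈ 7.94 × 10^5 m³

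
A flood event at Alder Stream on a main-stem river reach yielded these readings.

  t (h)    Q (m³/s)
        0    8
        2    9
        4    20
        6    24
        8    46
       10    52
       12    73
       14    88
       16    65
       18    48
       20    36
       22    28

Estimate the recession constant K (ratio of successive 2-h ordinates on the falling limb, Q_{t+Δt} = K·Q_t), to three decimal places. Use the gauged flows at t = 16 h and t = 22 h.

Using the recession-limb readings at t = 16 h and t = 22 h: Q falls from 65 to 28 m³/s over 3 intervals.
K = (Q₂/Q₁)^(1/3) = (28/65)^(1/3) = 0.755.

K ≈ 0.755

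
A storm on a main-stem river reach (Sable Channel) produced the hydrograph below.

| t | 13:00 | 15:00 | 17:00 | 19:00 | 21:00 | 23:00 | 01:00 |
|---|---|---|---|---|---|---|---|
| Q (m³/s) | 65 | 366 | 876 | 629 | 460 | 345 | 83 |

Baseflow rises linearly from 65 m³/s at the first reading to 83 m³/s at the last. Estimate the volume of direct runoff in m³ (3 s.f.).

Direct-runoff ordinates (Q − Q_b): 0.00, 298.00, 805.00, 555.00, 383.00, 265.00, 0.00 m³/s.
ΣQ_DR = 2306 m³/s.
With Δt = 2 h = 7200 s, V = ΣQ_DR · Δt = 2306 × 7200 = 1.66 × 10^7 m³.

V ≈ 1.66 × 10^7 m³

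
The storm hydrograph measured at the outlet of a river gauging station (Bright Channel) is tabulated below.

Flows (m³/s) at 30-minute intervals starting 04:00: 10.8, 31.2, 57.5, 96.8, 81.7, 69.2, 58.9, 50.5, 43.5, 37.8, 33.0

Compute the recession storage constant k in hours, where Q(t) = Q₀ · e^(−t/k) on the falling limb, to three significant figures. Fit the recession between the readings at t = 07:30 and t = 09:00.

k ≈ 3.53 h

On the falling limb, Q drops from 50.5 to 33.0 m³/s between t = 07:30 and t = 09:00 (Δt = 1.5 h).
k = −Δt / ln(Q₂/Q₁) = −1.5 / ln(33.0/50.5) = 3.53 h.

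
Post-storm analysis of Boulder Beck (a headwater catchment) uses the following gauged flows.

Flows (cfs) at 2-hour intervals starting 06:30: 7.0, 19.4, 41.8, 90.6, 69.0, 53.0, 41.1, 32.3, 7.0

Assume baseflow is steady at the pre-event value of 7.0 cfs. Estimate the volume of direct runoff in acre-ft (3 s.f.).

V ≈ 49.3 acre-ft

Direct-runoff ordinates (Q − Q_b): 0.0, 12.4, 34.8, 83.6, 62.0, 46.0, 34.1, 25.3, 0.0 cfs.
ΣQ_DR = 298.2 cfs.
With Δt = 2 h = 7200 s, V = ΣQ_DR · Δt = 298.2 × 7200 = 2.15 × 10^6 ft³ = 49.3 acre-ft.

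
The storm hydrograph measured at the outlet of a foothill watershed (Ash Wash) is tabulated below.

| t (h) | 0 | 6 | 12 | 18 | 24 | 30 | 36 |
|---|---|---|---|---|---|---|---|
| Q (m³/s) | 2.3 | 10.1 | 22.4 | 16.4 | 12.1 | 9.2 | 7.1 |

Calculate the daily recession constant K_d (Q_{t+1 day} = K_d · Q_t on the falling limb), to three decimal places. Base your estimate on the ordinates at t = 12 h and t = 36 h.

Between t = 12 h and t = 36 h the flow falls from 22.4 to 7.1 m³/s over 4×6 h = 24 h.
Per-interval ratio K = (7.1/22.4)^(1/4) = 0.7503; K_d = K^(24/6) = 0.317.

K_d ≈ 0.317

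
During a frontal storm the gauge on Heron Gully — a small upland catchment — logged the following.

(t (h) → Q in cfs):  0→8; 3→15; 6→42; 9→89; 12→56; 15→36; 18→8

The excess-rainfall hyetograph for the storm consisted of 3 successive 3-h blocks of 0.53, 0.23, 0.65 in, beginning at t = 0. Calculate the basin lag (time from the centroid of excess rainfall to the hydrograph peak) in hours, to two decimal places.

t_L ≈ 4.24 h

Centroid of excess rainfall: t_c = Σ P_i·t̄_i / ΣP_i = 4.7553 h (block centres at 1.5, 4.5, 7.5 h).
Hydrograph peak occurs at t = 9 h, so basin lag t_L = 9 − 4.7553 = 4.24 h.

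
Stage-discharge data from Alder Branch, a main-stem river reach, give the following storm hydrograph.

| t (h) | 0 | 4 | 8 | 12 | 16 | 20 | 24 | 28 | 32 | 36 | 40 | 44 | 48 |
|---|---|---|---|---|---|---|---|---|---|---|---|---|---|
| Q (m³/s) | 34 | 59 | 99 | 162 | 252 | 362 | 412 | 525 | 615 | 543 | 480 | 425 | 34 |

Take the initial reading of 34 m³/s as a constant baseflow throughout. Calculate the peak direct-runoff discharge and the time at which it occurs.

Subtracting baseflow gives direct-runoff ordinates: 0.0, 25.0, 65.0, 128.0, 218.0, 328.0, 378.0, 491.0, 581.0, 509.0, 446.0, 391.0, 0.0 m³/s.
The maximum is 581.0 m³/s, occurring at the reading for t = 32 h.

Q_p = 581.0 m³/s at t = 32 h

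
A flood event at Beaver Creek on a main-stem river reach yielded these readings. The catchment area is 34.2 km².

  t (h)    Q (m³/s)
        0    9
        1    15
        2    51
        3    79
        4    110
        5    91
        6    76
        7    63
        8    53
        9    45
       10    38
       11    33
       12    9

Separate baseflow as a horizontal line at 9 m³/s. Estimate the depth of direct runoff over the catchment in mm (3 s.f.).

d ≈ 58.4 mm

Direct runoff: 0.0, 6.0, 42.0, 70.0, 101.0, 82.0, 67.0, 54.0, 44.0, 36.0, 29.0, 24.0, 0.0 m³/s; ΣQ_DR = 555.0 m³/s.
V = ΣQ_DR · Δt = 555.0 × 3600 s = 1.998 × 10^6 m³.
Over A = 34.2 km², depth = V / A = 58.4 mm.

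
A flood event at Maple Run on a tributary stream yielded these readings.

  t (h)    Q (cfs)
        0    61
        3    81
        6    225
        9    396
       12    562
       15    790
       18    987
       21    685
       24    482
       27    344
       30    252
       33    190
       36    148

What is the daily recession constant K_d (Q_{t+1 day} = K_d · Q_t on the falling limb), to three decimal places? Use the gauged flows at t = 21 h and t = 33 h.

Between t = 21 h and t = 33 h the flow falls from 685 to 190 cfs over 4×3 h = 12 h.
Per-interval ratio K = (190/685)^(1/4) = 0.7257; K_d = K^(24/3) = 0.077.

K_d ≈ 0.077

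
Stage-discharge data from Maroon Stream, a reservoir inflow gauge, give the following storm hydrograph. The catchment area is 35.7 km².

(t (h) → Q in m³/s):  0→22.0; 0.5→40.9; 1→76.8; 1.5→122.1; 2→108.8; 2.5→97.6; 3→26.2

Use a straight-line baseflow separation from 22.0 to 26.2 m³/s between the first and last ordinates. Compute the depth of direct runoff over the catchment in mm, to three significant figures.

d ≈ 16.4 mm

Direct runoff: 0.00, 18.20, 53.40, 98.00, 84.00, 72.10, 0.00 m³/s; ΣQ_DR = 325.7 m³/s.
V = ΣQ_DR · Δt = 325.7 × 1800 s = 5.863 × 10^5 m³.
Over A = 35.7 km², depth = V / A = 16.4 mm.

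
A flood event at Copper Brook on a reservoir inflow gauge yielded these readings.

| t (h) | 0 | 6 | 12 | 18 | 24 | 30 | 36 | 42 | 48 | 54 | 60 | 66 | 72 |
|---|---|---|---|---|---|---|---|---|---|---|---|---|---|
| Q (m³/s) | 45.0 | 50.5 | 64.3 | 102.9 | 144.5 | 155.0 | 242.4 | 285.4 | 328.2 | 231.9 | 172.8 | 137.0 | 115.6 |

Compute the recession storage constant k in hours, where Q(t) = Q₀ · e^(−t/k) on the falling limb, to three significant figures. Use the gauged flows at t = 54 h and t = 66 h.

k ≈ 22.8 h

On the falling limb, Q drops from 231.9 to 137.0 m³/s between t = 54 h and t = 66 h (Δt = 12 h).
k = −Δt / ln(Q₂/Q₁) = −12 / ln(137.0/231.9) = 22.8 h.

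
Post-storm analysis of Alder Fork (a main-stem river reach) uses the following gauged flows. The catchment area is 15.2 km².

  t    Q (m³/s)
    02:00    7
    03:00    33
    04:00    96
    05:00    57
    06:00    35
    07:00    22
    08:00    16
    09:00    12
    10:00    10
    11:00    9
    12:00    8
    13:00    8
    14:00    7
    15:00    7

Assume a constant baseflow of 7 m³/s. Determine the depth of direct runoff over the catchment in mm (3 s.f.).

d ≈ 54.2 mm

Direct runoff: 0.0, 26.0, 89.0, 50.0, 28.0, 15.0, 9.0, 5.0, 3.0, 2.0, 1.0, 1.0, 0.0, 0.0 m³/s; ΣQ_DR = 229.0 m³/s.
V = ΣQ_DR · Δt = 229.0 × 3600 s = 8.244 × 10^5 m³.
Over A = 15.2 km², depth = V / A = 54.2 mm.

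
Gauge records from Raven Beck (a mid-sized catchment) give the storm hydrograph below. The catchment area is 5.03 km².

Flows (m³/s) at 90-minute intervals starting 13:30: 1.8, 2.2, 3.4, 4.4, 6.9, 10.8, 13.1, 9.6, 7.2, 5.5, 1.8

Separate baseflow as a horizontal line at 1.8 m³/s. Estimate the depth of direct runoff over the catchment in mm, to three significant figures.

Direct runoff: 0.0, 0.4, 1.6, 2.6, 5.1, 9.0, 11.3, 7.8, 5.4, 3.7, 0.0 m³/s; ΣQ_DR = 46.90 m³/s.
V = ΣQ_DR · Δt = 46.90 × 5400 s = 2.533 × 10^5 m³.
Over A = 5.03 km², depth = V / A = 50.3 mm.

d ≈ 50.3 mm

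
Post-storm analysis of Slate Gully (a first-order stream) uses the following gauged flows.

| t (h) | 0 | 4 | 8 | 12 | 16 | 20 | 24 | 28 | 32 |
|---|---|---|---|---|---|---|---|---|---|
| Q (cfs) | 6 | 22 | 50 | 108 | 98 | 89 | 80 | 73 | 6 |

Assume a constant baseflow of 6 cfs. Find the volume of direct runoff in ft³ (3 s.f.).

V ≈ 6.88 × 10^6 ft³

Direct-runoff ordinates (Q − Q_b): 0.0, 16.0, 44.0, 102.0, 92.0, 83.0, 74.0, 67.0, 0.0 cfs.
ΣQ_DR = 478.0 cfs.
With Δt = 4 h = 14400 s, V = ΣQ_DR · Δt = 478.0 × 14400 = 6.88 × 10^6 ft³.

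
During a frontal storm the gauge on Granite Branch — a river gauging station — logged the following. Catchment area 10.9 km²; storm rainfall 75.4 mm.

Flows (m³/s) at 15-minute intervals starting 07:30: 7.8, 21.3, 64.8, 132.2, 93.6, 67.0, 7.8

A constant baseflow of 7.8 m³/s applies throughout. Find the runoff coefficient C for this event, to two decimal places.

C ≈ 0.37

ΣQ_DR = 339.9 m³/s; V = ΣQ_DR·Δt = 3.059 × 10^5 m³.
Runoff depth d = V / A = 28.07 mm.
C = d / P = 28.07 / 75.4 = 0.37.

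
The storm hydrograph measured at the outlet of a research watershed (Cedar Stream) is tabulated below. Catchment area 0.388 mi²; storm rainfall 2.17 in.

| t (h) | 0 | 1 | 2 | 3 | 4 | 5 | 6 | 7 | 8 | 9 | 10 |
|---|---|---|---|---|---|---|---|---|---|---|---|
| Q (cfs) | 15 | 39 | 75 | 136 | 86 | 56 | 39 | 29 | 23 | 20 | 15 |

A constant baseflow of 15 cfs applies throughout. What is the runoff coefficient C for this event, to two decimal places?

ΣQ_DR = 368.0 cfs; V = ΣQ_DR·Δt = 1.325 × 10^6 ft³.
Runoff depth d = V / A = 1.470 in.
C = d / P = 1.470 / 2.17 = 0.68.

C ≈ 0.68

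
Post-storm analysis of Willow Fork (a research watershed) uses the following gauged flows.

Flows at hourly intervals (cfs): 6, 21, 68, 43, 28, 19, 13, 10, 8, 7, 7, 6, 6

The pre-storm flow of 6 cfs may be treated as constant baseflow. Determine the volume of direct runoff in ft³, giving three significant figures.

Direct-runoff ordinates (Q − Q_b): 0.0, 15.0, 62.0, 37.0, 22.0, 13.0, 7.0, 4.0, 2.0, 1.0, 1.0, 0.0, 0.0 cfs.
ΣQ_DR = 164.0 cfs.
With Δt = 1 h = 3600 s, V = ΣQ_DR · Δt = 164.0 × 3600 = 5.90 × 10^5 ft³.

V ≈ 5.90 × 10^5 ft³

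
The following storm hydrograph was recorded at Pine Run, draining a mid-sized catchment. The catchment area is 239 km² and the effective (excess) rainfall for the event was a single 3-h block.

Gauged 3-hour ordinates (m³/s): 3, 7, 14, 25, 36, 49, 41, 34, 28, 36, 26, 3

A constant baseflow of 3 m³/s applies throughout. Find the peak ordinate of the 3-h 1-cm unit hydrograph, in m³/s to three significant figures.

Direct runoff: 0.0, 4.0, 11.0, 22.0, 33.0, 46.0, 38.0, 31.0, 25.0, 33.0, 23.0, 0.0 m³/s; ΣQ_DR = 266.0 m³/s, peak = 46.0 m³/s.
Runoff depth d = ΣQ_DR·Δt / A = 266.0 × 10800 / (239 km²) = 12.02 mm.
The 1-cm UH is the DRH scaled by (10 mm)/d, so U_p = 46.0 × 10/12.02 = 38.3 m³/s.

U_p ≈ 38.3 m³/s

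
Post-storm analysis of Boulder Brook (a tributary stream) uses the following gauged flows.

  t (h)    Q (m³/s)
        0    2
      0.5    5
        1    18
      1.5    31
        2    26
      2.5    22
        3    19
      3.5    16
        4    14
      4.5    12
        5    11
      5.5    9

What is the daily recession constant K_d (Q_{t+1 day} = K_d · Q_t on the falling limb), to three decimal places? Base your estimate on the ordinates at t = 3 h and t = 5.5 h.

Between t = 3 h and t = 5.5 h the flow falls from 19 to 9 m³/s over 5×0.5 h = 2.5 h.
Per-interval ratio K = (9/19)^(1/5) = 0.8612; K_d = K^(24/0.5) = 0.001.

K_d ≈ 0.001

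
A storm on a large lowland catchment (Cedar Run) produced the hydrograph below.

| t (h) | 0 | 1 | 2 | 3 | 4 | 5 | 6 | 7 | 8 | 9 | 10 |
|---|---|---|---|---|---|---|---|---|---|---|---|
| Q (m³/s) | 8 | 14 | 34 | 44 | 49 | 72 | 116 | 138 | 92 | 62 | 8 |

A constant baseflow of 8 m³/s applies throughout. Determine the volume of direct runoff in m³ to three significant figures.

Direct-runoff ordinates (Q − Q_b): 0.0, 6.0, 26.0, 36.0, 41.0, 64.0, 108.0, 130.0, 84.0, 54.0, 0.0 m³/s.
ΣQ_DR = 549.0 m³/s.
With Δt = 1 h = 3600 s, V = ΣQ_DR · Δt = 549.0 × 3600 = 1.98 × 10^6 m³.

V ≈ 1.98 × 10^6 m³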